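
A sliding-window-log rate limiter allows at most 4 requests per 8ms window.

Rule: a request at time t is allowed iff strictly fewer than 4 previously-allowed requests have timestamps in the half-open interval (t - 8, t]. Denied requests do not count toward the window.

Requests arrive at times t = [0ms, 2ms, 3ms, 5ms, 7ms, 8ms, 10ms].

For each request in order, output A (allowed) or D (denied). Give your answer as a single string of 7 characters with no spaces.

Answer: AAAADAA

Derivation:
Tracking allowed requests in the window:
  req#1 t=0ms: ALLOW
  req#2 t=2ms: ALLOW
  req#3 t=3ms: ALLOW
  req#4 t=5ms: ALLOW
  req#5 t=7ms: DENY
  req#6 t=8ms: ALLOW
  req#7 t=10ms: ALLOW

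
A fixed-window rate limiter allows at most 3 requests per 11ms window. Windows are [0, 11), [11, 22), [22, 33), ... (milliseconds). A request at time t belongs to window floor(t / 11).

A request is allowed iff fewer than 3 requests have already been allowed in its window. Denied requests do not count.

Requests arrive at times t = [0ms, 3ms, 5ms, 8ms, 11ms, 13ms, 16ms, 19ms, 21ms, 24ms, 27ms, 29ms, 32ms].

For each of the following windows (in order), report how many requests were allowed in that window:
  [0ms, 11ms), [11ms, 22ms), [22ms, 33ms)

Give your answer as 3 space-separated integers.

Answer: 3 3 3

Derivation:
Processing requests:
  req#1 t=0ms (window 0): ALLOW
  req#2 t=3ms (window 0): ALLOW
  req#3 t=5ms (window 0): ALLOW
  req#4 t=8ms (window 0): DENY
  req#5 t=11ms (window 1): ALLOW
  req#6 t=13ms (window 1): ALLOW
  req#7 t=16ms (window 1): ALLOW
  req#8 t=19ms (window 1): DENY
  req#9 t=21ms (window 1): DENY
  req#10 t=24ms (window 2): ALLOW
  req#11 t=27ms (window 2): ALLOW
  req#12 t=29ms (window 2): ALLOW
  req#13 t=32ms (window 2): DENY

Allowed counts by window: 3 3 3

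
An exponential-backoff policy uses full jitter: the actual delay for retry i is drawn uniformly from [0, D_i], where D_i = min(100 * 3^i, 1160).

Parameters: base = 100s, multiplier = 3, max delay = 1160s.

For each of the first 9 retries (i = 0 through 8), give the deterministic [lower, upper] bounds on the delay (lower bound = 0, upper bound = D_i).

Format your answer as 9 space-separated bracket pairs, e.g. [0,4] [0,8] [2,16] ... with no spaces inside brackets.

Computing bounds per retry:
  i=0: D_i=min(100*3^0,1160)=100, bounds=[0,100]
  i=1: D_i=min(100*3^1,1160)=300, bounds=[0,300]
  i=2: D_i=min(100*3^2,1160)=900, bounds=[0,900]
  i=3: D_i=min(100*3^3,1160)=1160, bounds=[0,1160]
  i=4: D_i=min(100*3^4,1160)=1160, bounds=[0,1160]
  i=5: D_i=min(100*3^5,1160)=1160, bounds=[0,1160]
  i=6: D_i=min(100*3^6,1160)=1160, bounds=[0,1160]
  i=7: D_i=min(100*3^7,1160)=1160, bounds=[0,1160]
  i=8: D_i=min(100*3^8,1160)=1160, bounds=[0,1160]

Answer: [0,100] [0,300] [0,900] [0,1160] [0,1160] [0,1160] [0,1160] [0,1160] [0,1160]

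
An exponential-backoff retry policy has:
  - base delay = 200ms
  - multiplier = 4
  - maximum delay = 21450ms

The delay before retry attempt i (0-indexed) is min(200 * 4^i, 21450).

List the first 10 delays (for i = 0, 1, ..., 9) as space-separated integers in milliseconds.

Answer: 200 800 3200 12800 21450 21450 21450 21450 21450 21450

Derivation:
Computing each delay:
  i=0: min(200*4^0, 21450) = 200
  i=1: min(200*4^1, 21450) = 800
  i=2: min(200*4^2, 21450) = 3200
  i=3: min(200*4^3, 21450) = 12800
  i=4: min(200*4^4, 21450) = 21450
  i=5: min(200*4^5, 21450) = 21450
  i=6: min(200*4^6, 21450) = 21450
  i=7: min(200*4^7, 21450) = 21450
  i=8: min(200*4^8, 21450) = 21450
  i=9: min(200*4^9, 21450) = 21450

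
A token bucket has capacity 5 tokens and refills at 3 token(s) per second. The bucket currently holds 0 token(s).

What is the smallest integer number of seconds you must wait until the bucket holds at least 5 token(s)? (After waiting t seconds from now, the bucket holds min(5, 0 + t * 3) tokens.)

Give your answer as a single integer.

Need 0 + t * 3 >= 5, so t >= 5/3.
Smallest integer t = ceil(5/3) = 2.

Answer: 2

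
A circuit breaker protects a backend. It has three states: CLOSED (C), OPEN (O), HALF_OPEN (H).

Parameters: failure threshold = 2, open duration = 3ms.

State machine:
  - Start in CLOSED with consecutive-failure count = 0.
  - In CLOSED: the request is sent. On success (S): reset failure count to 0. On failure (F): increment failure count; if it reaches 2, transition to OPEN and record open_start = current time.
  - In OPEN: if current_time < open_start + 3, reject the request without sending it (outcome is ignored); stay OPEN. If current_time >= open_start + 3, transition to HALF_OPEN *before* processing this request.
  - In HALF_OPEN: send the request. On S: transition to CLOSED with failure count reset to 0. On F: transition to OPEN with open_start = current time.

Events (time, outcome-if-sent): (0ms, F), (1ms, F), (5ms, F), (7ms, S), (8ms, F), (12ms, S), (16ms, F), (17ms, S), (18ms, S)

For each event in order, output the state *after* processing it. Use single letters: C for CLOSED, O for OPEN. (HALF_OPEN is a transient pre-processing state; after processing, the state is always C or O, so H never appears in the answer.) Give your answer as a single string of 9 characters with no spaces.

Answer: COOOOCCCC

Derivation:
State after each event:
  event#1 t=0ms outcome=F: state=CLOSED
  event#2 t=1ms outcome=F: state=OPEN
  event#3 t=5ms outcome=F: state=OPEN
  event#4 t=7ms outcome=S: state=OPEN
  event#5 t=8ms outcome=F: state=OPEN
  event#6 t=12ms outcome=S: state=CLOSED
  event#7 t=16ms outcome=F: state=CLOSED
  event#8 t=17ms outcome=S: state=CLOSED
  event#9 t=18ms outcome=S: state=CLOSED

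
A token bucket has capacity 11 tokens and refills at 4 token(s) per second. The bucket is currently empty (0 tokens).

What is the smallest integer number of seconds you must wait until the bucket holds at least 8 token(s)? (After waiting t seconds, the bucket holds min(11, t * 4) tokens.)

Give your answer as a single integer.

Need t * 4 >= 8, so t >= 8/4.
Smallest integer t = ceil(8/4) = 2.

Answer: 2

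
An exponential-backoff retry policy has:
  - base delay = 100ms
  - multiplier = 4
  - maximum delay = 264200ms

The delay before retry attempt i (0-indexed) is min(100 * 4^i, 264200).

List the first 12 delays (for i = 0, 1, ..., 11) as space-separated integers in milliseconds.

Computing each delay:
  i=0: min(100*4^0, 264200) = 100
  i=1: min(100*4^1, 264200) = 400
  i=2: min(100*4^2, 264200) = 1600
  i=3: min(100*4^3, 264200) = 6400
  i=4: min(100*4^4, 264200) = 25600
  i=5: min(100*4^5, 264200) = 102400
  i=6: min(100*4^6, 264200) = 264200
  i=7: min(100*4^7, 264200) = 264200
  i=8: min(100*4^8, 264200) = 264200
  i=9: min(100*4^9, 264200) = 264200
  i=10: min(100*4^10, 264200) = 264200
  i=11: min(100*4^11, 264200) = 264200

Answer: 100 400 1600 6400 25600 102400 264200 264200 264200 264200 264200 264200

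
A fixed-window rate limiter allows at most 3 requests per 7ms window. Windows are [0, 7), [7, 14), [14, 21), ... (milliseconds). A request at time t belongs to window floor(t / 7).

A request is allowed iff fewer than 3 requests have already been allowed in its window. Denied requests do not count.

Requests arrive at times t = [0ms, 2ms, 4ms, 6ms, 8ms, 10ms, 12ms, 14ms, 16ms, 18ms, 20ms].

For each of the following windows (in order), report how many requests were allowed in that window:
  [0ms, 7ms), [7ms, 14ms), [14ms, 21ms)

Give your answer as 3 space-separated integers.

Answer: 3 3 3

Derivation:
Processing requests:
  req#1 t=0ms (window 0): ALLOW
  req#2 t=2ms (window 0): ALLOW
  req#3 t=4ms (window 0): ALLOW
  req#4 t=6ms (window 0): DENY
  req#5 t=8ms (window 1): ALLOW
  req#6 t=10ms (window 1): ALLOW
  req#7 t=12ms (window 1): ALLOW
  req#8 t=14ms (window 2): ALLOW
  req#9 t=16ms (window 2): ALLOW
  req#10 t=18ms (window 2): ALLOW
  req#11 t=20ms (window 2): DENY

Allowed counts by window: 3 3 3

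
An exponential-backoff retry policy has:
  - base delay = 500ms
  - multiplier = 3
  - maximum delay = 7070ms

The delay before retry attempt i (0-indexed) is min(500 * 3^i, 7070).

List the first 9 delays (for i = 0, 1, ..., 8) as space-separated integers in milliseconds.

Answer: 500 1500 4500 7070 7070 7070 7070 7070 7070

Derivation:
Computing each delay:
  i=0: min(500*3^0, 7070) = 500
  i=1: min(500*3^1, 7070) = 1500
  i=2: min(500*3^2, 7070) = 4500
  i=3: min(500*3^3, 7070) = 7070
  i=4: min(500*3^4, 7070) = 7070
  i=5: min(500*3^5, 7070) = 7070
  i=6: min(500*3^6, 7070) = 7070
  i=7: min(500*3^7, 7070) = 7070
  i=8: min(500*3^8, 7070) = 7070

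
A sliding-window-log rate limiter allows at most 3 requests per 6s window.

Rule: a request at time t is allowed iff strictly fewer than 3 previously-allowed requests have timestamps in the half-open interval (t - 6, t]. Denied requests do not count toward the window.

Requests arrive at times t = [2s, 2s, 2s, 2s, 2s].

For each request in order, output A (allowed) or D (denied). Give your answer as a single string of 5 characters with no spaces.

Answer: AAADD

Derivation:
Tracking allowed requests in the window:
  req#1 t=2s: ALLOW
  req#2 t=2s: ALLOW
  req#3 t=2s: ALLOW
  req#4 t=2s: DENY
  req#5 t=2s: DENY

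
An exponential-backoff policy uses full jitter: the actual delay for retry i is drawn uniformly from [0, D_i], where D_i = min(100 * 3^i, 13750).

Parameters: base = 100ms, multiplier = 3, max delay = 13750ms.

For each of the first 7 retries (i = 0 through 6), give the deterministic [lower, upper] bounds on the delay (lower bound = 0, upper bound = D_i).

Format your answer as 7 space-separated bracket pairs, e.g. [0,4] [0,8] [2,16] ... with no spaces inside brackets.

Computing bounds per retry:
  i=0: D_i=min(100*3^0,13750)=100, bounds=[0,100]
  i=1: D_i=min(100*3^1,13750)=300, bounds=[0,300]
  i=2: D_i=min(100*3^2,13750)=900, bounds=[0,900]
  i=3: D_i=min(100*3^3,13750)=2700, bounds=[0,2700]
  i=4: D_i=min(100*3^4,13750)=8100, bounds=[0,8100]
  i=5: D_i=min(100*3^5,13750)=13750, bounds=[0,13750]
  i=6: D_i=min(100*3^6,13750)=13750, bounds=[0,13750]

Answer: [0,100] [0,300] [0,900] [0,2700] [0,8100] [0,13750] [0,13750]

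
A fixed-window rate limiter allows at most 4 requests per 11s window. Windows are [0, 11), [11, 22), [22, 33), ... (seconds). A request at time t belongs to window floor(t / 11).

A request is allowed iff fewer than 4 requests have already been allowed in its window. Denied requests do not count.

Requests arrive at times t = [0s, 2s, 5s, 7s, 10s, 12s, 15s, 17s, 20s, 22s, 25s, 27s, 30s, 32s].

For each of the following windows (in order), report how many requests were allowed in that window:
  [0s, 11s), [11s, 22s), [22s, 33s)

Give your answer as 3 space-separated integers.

Answer: 4 4 4

Derivation:
Processing requests:
  req#1 t=0s (window 0): ALLOW
  req#2 t=2s (window 0): ALLOW
  req#3 t=5s (window 0): ALLOW
  req#4 t=7s (window 0): ALLOW
  req#5 t=10s (window 0): DENY
  req#6 t=12s (window 1): ALLOW
  req#7 t=15s (window 1): ALLOW
  req#8 t=17s (window 1): ALLOW
  req#9 t=20s (window 1): ALLOW
  req#10 t=22s (window 2): ALLOW
  req#11 t=25s (window 2): ALLOW
  req#12 t=27s (window 2): ALLOW
  req#13 t=30s (window 2): ALLOW
  req#14 t=32s (window 2): DENY

Allowed counts by window: 4 4 4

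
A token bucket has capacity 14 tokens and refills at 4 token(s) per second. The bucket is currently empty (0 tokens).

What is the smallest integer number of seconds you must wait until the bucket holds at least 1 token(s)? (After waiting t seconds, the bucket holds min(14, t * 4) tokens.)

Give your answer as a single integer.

Need t * 4 >= 1, so t >= 1/4.
Smallest integer t = ceil(1/4) = 1.

Answer: 1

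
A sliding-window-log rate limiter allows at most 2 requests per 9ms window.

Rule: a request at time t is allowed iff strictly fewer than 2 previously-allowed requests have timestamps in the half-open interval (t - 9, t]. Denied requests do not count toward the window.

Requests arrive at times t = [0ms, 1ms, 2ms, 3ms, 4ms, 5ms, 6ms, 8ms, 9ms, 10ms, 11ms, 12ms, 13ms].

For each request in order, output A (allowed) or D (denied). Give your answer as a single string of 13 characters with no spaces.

Answer: AADDDDDDAADDD

Derivation:
Tracking allowed requests in the window:
  req#1 t=0ms: ALLOW
  req#2 t=1ms: ALLOW
  req#3 t=2ms: DENY
  req#4 t=3ms: DENY
  req#5 t=4ms: DENY
  req#6 t=5ms: DENY
  req#7 t=6ms: DENY
  req#8 t=8ms: DENY
  req#9 t=9ms: ALLOW
  req#10 t=10ms: ALLOW
  req#11 t=11ms: DENY
  req#12 t=12ms: DENY
  req#13 t=13ms: DENY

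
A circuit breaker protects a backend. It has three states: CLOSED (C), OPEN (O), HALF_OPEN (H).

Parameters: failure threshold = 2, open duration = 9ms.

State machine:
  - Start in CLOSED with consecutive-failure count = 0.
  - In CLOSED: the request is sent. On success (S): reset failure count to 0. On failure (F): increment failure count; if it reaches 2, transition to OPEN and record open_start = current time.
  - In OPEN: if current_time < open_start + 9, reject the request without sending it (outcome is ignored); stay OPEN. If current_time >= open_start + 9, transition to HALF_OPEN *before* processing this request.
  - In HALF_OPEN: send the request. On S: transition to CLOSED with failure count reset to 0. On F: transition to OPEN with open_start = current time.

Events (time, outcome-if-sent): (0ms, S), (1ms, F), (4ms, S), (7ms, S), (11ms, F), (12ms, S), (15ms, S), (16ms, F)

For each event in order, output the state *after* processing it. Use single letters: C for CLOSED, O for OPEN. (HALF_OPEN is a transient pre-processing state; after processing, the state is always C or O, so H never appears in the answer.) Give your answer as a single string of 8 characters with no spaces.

Answer: CCCCCCCC

Derivation:
State after each event:
  event#1 t=0ms outcome=S: state=CLOSED
  event#2 t=1ms outcome=F: state=CLOSED
  event#3 t=4ms outcome=S: state=CLOSED
  event#4 t=7ms outcome=S: state=CLOSED
  event#5 t=11ms outcome=F: state=CLOSED
  event#6 t=12ms outcome=S: state=CLOSED
  event#7 t=15ms outcome=S: state=CLOSED
  event#8 t=16ms outcome=F: state=CLOSED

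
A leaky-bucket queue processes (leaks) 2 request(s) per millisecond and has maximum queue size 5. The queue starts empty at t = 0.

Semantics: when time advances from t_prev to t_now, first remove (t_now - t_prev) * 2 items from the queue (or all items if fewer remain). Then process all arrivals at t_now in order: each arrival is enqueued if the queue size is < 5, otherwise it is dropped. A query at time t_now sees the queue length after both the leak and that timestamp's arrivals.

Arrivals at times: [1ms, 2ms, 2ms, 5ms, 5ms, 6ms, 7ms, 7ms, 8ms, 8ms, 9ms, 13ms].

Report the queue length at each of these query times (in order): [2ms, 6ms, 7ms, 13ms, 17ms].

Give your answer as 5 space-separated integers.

Answer: 2 1 2 1 0

Derivation:
Queue lengths at query times:
  query t=2ms: backlog = 2
  query t=6ms: backlog = 1
  query t=7ms: backlog = 2
  query t=13ms: backlog = 1
  query t=17ms: backlog = 0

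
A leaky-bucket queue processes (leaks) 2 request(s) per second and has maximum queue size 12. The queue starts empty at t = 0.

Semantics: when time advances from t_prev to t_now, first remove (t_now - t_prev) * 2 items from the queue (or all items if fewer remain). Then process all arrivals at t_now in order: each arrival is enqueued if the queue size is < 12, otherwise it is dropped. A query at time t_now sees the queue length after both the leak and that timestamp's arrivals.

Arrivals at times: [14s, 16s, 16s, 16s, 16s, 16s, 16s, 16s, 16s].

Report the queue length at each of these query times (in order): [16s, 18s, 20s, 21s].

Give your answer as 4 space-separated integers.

Answer: 8 4 0 0

Derivation:
Queue lengths at query times:
  query t=16s: backlog = 8
  query t=18s: backlog = 4
  query t=20s: backlog = 0
  query t=21s: backlog = 0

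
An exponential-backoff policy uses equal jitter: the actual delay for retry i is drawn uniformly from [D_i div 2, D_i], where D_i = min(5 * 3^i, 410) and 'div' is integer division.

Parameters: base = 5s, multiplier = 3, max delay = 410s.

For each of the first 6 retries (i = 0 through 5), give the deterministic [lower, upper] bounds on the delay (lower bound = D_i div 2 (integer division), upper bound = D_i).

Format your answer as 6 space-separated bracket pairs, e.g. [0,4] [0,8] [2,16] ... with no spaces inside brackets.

Answer: [2,5] [7,15] [22,45] [67,135] [202,405] [205,410]

Derivation:
Computing bounds per retry:
  i=0: D_i=min(5*3^0,410)=5, bounds=[2,5]
  i=1: D_i=min(5*3^1,410)=15, bounds=[7,15]
  i=2: D_i=min(5*3^2,410)=45, bounds=[22,45]
  i=3: D_i=min(5*3^3,410)=135, bounds=[67,135]
  i=4: D_i=min(5*3^4,410)=405, bounds=[202,405]
  i=5: D_i=min(5*3^5,410)=410, bounds=[205,410]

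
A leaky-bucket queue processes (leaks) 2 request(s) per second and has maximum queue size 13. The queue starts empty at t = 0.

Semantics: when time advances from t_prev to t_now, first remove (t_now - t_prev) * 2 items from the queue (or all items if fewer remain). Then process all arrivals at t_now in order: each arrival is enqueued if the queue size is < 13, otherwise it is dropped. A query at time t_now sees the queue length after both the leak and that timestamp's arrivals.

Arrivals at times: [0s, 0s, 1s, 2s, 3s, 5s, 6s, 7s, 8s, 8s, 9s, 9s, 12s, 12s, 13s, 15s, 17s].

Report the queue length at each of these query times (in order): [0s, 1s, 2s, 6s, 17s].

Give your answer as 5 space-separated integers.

Queue lengths at query times:
  query t=0s: backlog = 2
  query t=1s: backlog = 1
  query t=2s: backlog = 1
  query t=6s: backlog = 1
  query t=17s: backlog = 1

Answer: 2 1 1 1 1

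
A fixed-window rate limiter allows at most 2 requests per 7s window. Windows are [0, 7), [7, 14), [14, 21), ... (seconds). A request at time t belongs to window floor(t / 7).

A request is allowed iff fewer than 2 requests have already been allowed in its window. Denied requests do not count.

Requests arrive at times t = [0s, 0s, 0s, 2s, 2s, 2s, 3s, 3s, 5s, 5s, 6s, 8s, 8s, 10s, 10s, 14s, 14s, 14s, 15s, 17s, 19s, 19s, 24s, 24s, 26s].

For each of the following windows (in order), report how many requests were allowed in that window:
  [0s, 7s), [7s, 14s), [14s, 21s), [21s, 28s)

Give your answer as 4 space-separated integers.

Processing requests:
  req#1 t=0s (window 0): ALLOW
  req#2 t=0s (window 0): ALLOW
  req#3 t=0s (window 0): DENY
  req#4 t=2s (window 0): DENY
  req#5 t=2s (window 0): DENY
  req#6 t=2s (window 0): DENY
  req#7 t=3s (window 0): DENY
  req#8 t=3s (window 0): DENY
  req#9 t=5s (window 0): DENY
  req#10 t=5s (window 0): DENY
  req#11 t=6s (window 0): DENY
  req#12 t=8s (window 1): ALLOW
  req#13 t=8s (window 1): ALLOW
  req#14 t=10s (window 1): DENY
  req#15 t=10s (window 1): DENY
  req#16 t=14s (window 2): ALLOW
  req#17 t=14s (window 2): ALLOW
  req#18 t=14s (window 2): DENY
  req#19 t=15s (window 2): DENY
  req#20 t=17s (window 2): DENY
  req#21 t=19s (window 2): DENY
  req#22 t=19s (window 2): DENY
  req#23 t=24s (window 3): ALLOW
  req#24 t=24s (window 3): ALLOW
  req#25 t=26s (window 3): DENY

Allowed counts by window: 2 2 2 2

Answer: 2 2 2 2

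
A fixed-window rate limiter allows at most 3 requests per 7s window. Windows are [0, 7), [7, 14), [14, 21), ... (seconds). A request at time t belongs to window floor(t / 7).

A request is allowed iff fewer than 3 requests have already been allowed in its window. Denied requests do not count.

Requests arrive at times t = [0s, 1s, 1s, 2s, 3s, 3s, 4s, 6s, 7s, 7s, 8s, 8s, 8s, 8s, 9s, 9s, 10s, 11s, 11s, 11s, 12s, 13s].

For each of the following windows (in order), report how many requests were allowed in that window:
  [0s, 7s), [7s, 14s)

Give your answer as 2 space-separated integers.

Answer: 3 3

Derivation:
Processing requests:
  req#1 t=0s (window 0): ALLOW
  req#2 t=1s (window 0): ALLOW
  req#3 t=1s (window 0): ALLOW
  req#4 t=2s (window 0): DENY
  req#5 t=3s (window 0): DENY
  req#6 t=3s (window 0): DENY
  req#7 t=4s (window 0): DENY
  req#8 t=6s (window 0): DENY
  req#9 t=7s (window 1): ALLOW
  req#10 t=7s (window 1): ALLOW
  req#11 t=8s (window 1): ALLOW
  req#12 t=8s (window 1): DENY
  req#13 t=8s (window 1): DENY
  req#14 t=8s (window 1): DENY
  req#15 t=9s (window 1): DENY
  req#16 t=9s (window 1): DENY
  req#17 t=10s (window 1): DENY
  req#18 t=11s (window 1): DENY
  req#19 t=11s (window 1): DENY
  req#20 t=11s (window 1): DENY
  req#21 t=12s (window 1): DENY
  req#22 t=13s (window 1): DENY

Allowed counts by window: 3 3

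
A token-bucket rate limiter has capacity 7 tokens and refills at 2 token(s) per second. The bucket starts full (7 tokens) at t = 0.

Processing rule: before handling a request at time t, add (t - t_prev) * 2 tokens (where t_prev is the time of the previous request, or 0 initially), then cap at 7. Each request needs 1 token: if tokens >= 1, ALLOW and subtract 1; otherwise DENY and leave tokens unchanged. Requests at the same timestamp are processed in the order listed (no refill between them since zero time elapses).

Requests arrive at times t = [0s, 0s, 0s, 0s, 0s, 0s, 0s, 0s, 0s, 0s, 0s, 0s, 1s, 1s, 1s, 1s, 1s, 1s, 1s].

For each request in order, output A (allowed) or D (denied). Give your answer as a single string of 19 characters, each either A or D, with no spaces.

Answer: AAAAAAADDDDDAADDDDD

Derivation:
Simulating step by step:
  req#1 t=0s: ALLOW
  req#2 t=0s: ALLOW
  req#3 t=0s: ALLOW
  req#4 t=0s: ALLOW
  req#5 t=0s: ALLOW
  req#6 t=0s: ALLOW
  req#7 t=0s: ALLOW
  req#8 t=0s: DENY
  req#9 t=0s: DENY
  req#10 t=0s: DENY
  req#11 t=0s: DENY
  req#12 t=0s: DENY
  req#13 t=1s: ALLOW
  req#14 t=1s: ALLOW
  req#15 t=1s: DENY
  req#16 t=1s: DENY
  req#17 t=1s: DENY
  req#18 t=1s: DENY
  req#19 t=1s: DENY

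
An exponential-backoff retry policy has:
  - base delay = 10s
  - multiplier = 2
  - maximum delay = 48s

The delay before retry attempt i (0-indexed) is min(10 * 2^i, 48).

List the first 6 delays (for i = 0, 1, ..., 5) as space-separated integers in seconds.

Computing each delay:
  i=0: min(10*2^0, 48) = 10
  i=1: min(10*2^1, 48) = 20
  i=2: min(10*2^2, 48) = 40
  i=3: min(10*2^3, 48) = 48
  i=4: min(10*2^4, 48) = 48
  i=5: min(10*2^5, 48) = 48

Answer: 10 20 40 48 48 48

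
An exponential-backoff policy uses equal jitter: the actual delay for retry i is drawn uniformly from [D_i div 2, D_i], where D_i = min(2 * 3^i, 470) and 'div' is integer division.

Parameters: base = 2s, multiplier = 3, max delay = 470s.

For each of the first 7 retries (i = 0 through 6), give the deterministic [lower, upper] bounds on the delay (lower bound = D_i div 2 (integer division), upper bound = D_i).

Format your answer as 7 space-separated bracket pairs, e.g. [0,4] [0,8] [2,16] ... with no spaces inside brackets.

Answer: [1,2] [3,6] [9,18] [27,54] [81,162] [235,470] [235,470]

Derivation:
Computing bounds per retry:
  i=0: D_i=min(2*3^0,470)=2, bounds=[1,2]
  i=1: D_i=min(2*3^1,470)=6, bounds=[3,6]
  i=2: D_i=min(2*3^2,470)=18, bounds=[9,18]
  i=3: D_i=min(2*3^3,470)=54, bounds=[27,54]
  i=4: D_i=min(2*3^4,470)=162, bounds=[81,162]
  i=5: D_i=min(2*3^5,470)=470, bounds=[235,470]
  i=6: D_i=min(2*3^6,470)=470, bounds=[235,470]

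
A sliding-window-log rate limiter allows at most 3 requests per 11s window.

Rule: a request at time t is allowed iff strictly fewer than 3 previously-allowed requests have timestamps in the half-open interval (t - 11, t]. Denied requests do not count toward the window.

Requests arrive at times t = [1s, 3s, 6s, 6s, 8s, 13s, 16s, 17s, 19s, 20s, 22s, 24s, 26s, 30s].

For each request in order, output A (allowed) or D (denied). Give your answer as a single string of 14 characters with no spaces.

Answer: AAADDAAADDDADA

Derivation:
Tracking allowed requests in the window:
  req#1 t=1s: ALLOW
  req#2 t=3s: ALLOW
  req#3 t=6s: ALLOW
  req#4 t=6s: DENY
  req#5 t=8s: DENY
  req#6 t=13s: ALLOW
  req#7 t=16s: ALLOW
  req#8 t=17s: ALLOW
  req#9 t=19s: DENY
  req#10 t=20s: DENY
  req#11 t=22s: DENY
  req#12 t=24s: ALLOW
  req#13 t=26s: DENY
  req#14 t=30s: ALLOW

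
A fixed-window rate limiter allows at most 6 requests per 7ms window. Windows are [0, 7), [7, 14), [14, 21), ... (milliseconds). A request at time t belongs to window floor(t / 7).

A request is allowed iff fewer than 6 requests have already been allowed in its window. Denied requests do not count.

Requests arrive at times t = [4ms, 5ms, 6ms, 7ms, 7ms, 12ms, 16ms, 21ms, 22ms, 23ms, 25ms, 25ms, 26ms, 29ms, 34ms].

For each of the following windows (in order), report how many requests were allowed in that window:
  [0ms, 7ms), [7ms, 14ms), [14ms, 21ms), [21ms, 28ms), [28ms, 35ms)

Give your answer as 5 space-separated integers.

Processing requests:
  req#1 t=4ms (window 0): ALLOW
  req#2 t=5ms (window 0): ALLOW
  req#3 t=6ms (window 0): ALLOW
  req#4 t=7ms (window 1): ALLOW
  req#5 t=7ms (window 1): ALLOW
  req#6 t=12ms (window 1): ALLOW
  req#7 t=16ms (window 2): ALLOW
  req#8 t=21ms (window 3): ALLOW
  req#9 t=22ms (window 3): ALLOW
  req#10 t=23ms (window 3): ALLOW
  req#11 t=25ms (window 3): ALLOW
  req#12 t=25ms (window 3): ALLOW
  req#13 t=26ms (window 3): ALLOW
  req#14 t=29ms (window 4): ALLOW
  req#15 t=34ms (window 4): ALLOW

Allowed counts by window: 3 3 1 6 2

Answer: 3 3 1 6 2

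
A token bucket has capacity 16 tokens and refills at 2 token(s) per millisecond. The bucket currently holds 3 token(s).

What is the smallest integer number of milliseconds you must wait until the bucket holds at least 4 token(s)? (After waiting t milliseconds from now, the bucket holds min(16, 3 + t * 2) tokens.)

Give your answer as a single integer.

Need 3 + t * 2 >= 4, so t >= 1/2.
Smallest integer t = ceil(1/2) = 1.

Answer: 1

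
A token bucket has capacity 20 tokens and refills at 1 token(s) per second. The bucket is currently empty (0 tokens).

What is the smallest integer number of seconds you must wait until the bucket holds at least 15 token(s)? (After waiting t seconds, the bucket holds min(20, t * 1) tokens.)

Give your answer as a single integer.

Need t * 1 >= 15, so t >= 15/1.
Smallest integer t = ceil(15/1) = 15.

Answer: 15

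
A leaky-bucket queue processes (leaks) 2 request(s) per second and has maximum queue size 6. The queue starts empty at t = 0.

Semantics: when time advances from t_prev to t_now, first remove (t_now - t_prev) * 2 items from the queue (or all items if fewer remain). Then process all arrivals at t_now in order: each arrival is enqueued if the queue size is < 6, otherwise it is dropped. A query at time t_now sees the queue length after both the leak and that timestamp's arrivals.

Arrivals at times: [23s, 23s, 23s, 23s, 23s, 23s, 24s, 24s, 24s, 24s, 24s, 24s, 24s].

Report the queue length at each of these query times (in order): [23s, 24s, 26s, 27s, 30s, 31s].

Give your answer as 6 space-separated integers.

Answer: 6 6 2 0 0 0

Derivation:
Queue lengths at query times:
  query t=23s: backlog = 6
  query t=24s: backlog = 6
  query t=26s: backlog = 2
  query t=27s: backlog = 0
  query t=30s: backlog = 0
  query t=31s: backlog = 0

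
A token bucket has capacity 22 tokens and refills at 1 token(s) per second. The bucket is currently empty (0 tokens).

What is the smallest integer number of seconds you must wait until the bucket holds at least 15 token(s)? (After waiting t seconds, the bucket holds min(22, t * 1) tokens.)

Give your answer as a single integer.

Need t * 1 >= 15, so t >= 15/1.
Smallest integer t = ceil(15/1) = 15.

Answer: 15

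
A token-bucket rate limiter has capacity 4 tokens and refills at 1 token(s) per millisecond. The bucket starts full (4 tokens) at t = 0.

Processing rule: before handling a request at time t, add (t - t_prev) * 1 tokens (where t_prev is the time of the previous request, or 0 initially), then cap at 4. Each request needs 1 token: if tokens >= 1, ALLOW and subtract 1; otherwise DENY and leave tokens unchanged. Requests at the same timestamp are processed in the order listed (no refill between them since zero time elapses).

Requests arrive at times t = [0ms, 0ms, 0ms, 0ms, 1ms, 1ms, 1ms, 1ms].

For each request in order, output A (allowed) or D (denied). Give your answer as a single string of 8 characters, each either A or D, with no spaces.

Answer: AAAAADDD

Derivation:
Simulating step by step:
  req#1 t=0ms: ALLOW
  req#2 t=0ms: ALLOW
  req#3 t=0ms: ALLOW
  req#4 t=0ms: ALLOW
  req#5 t=1ms: ALLOW
  req#6 t=1ms: DENY
  req#7 t=1ms: DENY
  req#8 t=1ms: DENY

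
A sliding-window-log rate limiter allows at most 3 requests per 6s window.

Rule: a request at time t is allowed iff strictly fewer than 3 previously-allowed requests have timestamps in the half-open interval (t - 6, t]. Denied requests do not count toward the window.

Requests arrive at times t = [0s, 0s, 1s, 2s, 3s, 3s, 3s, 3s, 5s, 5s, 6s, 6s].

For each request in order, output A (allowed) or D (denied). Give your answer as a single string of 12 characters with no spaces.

Tracking allowed requests in the window:
  req#1 t=0s: ALLOW
  req#2 t=0s: ALLOW
  req#3 t=1s: ALLOW
  req#4 t=2s: DENY
  req#5 t=3s: DENY
  req#6 t=3s: DENY
  req#7 t=3s: DENY
  req#8 t=3s: DENY
  req#9 t=5s: DENY
  req#10 t=5s: DENY
  req#11 t=6s: ALLOW
  req#12 t=6s: ALLOW

Answer: AAADDDDDDDAA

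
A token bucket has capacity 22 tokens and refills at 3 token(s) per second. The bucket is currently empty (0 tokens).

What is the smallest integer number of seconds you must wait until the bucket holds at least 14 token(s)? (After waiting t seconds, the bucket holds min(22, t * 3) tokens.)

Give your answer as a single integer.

Need t * 3 >= 14, so t >= 14/3.
Smallest integer t = ceil(14/3) = 5.

Answer: 5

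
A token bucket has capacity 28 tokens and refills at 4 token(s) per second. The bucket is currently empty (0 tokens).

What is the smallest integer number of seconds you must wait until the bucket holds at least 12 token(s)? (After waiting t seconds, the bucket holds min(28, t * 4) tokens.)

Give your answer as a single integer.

Answer: 3

Derivation:
Need t * 4 >= 12, so t >= 12/4.
Smallest integer t = ceil(12/4) = 3.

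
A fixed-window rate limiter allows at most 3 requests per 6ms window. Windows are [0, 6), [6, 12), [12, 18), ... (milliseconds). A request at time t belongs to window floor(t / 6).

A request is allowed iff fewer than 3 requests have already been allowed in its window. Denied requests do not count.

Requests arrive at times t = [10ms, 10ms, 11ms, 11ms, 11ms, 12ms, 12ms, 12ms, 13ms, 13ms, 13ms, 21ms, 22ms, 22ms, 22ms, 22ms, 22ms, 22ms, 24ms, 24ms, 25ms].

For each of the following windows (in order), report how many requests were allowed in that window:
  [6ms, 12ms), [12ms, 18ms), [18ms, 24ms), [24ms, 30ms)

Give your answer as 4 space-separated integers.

Answer: 3 3 3 3

Derivation:
Processing requests:
  req#1 t=10ms (window 1): ALLOW
  req#2 t=10ms (window 1): ALLOW
  req#3 t=11ms (window 1): ALLOW
  req#4 t=11ms (window 1): DENY
  req#5 t=11ms (window 1): DENY
  req#6 t=12ms (window 2): ALLOW
  req#7 t=12ms (window 2): ALLOW
  req#8 t=12ms (window 2): ALLOW
  req#9 t=13ms (window 2): DENY
  req#10 t=13ms (window 2): DENY
  req#11 t=13ms (window 2): DENY
  req#12 t=21ms (window 3): ALLOW
  req#13 t=22ms (window 3): ALLOW
  req#14 t=22ms (window 3): ALLOW
  req#15 t=22ms (window 3): DENY
  req#16 t=22ms (window 3): DENY
  req#17 t=22ms (window 3): DENY
  req#18 t=22ms (window 3): DENY
  req#19 t=24ms (window 4): ALLOW
  req#20 t=24ms (window 4): ALLOW
  req#21 t=25ms (window 4): ALLOW

Allowed counts by window: 3 3 3 3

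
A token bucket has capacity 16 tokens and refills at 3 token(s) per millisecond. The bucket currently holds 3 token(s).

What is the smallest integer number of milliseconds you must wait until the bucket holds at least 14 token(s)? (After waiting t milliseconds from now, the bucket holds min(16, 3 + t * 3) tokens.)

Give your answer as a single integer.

Answer: 4

Derivation:
Need 3 + t * 3 >= 14, so t >= 11/3.
Smallest integer t = ceil(11/3) = 4.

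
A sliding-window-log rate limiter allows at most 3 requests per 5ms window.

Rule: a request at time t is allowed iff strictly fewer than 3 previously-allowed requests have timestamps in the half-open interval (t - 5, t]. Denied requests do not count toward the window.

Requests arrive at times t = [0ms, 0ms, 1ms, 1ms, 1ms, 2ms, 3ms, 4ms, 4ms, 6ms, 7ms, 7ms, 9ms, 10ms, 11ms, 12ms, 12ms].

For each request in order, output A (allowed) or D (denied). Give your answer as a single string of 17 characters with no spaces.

Answer: AAADDDDDDAAADDAAA

Derivation:
Tracking allowed requests in the window:
  req#1 t=0ms: ALLOW
  req#2 t=0ms: ALLOW
  req#3 t=1ms: ALLOW
  req#4 t=1ms: DENY
  req#5 t=1ms: DENY
  req#6 t=2ms: DENY
  req#7 t=3ms: DENY
  req#8 t=4ms: DENY
  req#9 t=4ms: DENY
  req#10 t=6ms: ALLOW
  req#11 t=7ms: ALLOW
  req#12 t=7ms: ALLOW
  req#13 t=9ms: DENY
  req#14 t=10ms: DENY
  req#15 t=11ms: ALLOW
  req#16 t=12ms: ALLOW
  req#17 t=12ms: ALLOW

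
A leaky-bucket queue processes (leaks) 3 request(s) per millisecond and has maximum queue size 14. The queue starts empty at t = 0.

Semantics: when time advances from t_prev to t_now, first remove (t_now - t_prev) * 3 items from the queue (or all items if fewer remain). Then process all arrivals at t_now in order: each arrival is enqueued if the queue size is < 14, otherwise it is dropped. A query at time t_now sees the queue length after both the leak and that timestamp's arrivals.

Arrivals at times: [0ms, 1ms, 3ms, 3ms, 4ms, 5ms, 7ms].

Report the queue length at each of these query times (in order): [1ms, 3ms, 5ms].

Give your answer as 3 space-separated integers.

Answer: 1 2 1

Derivation:
Queue lengths at query times:
  query t=1ms: backlog = 1
  query t=3ms: backlog = 2
  query t=5ms: backlog = 1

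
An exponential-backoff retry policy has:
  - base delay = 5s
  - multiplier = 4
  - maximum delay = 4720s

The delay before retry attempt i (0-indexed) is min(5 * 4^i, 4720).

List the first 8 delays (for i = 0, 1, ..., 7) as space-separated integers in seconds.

Computing each delay:
  i=0: min(5*4^0, 4720) = 5
  i=1: min(5*4^1, 4720) = 20
  i=2: min(5*4^2, 4720) = 80
  i=3: min(5*4^3, 4720) = 320
  i=4: min(5*4^4, 4720) = 1280
  i=5: min(5*4^5, 4720) = 4720
  i=6: min(5*4^6, 4720) = 4720
  i=7: min(5*4^7, 4720) = 4720

Answer: 5 20 80 320 1280 4720 4720 4720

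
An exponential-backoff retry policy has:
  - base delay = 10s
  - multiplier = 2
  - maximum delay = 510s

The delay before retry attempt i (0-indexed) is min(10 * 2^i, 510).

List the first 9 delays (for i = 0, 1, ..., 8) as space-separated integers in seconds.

Computing each delay:
  i=0: min(10*2^0, 510) = 10
  i=1: min(10*2^1, 510) = 20
  i=2: min(10*2^2, 510) = 40
  i=3: min(10*2^3, 510) = 80
  i=4: min(10*2^4, 510) = 160
  i=5: min(10*2^5, 510) = 320
  i=6: min(10*2^6, 510) = 510
  i=7: min(10*2^7, 510) = 510
  i=8: min(10*2^8, 510) = 510

Answer: 10 20 40 80 160 320 510 510 510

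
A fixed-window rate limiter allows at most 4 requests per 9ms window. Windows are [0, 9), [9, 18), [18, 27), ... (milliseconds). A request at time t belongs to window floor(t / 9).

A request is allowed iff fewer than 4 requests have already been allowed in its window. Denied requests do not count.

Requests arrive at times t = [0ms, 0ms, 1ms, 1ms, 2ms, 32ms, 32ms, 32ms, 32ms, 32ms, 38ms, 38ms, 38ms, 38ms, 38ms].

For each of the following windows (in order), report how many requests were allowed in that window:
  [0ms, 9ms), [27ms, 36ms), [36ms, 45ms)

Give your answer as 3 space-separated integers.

Answer: 4 4 4

Derivation:
Processing requests:
  req#1 t=0ms (window 0): ALLOW
  req#2 t=0ms (window 0): ALLOW
  req#3 t=1ms (window 0): ALLOW
  req#4 t=1ms (window 0): ALLOW
  req#5 t=2ms (window 0): DENY
  req#6 t=32ms (window 3): ALLOW
  req#7 t=32ms (window 3): ALLOW
  req#8 t=32ms (window 3): ALLOW
  req#9 t=32ms (window 3): ALLOW
  req#10 t=32ms (window 3): DENY
  req#11 t=38ms (window 4): ALLOW
  req#12 t=38ms (window 4): ALLOW
  req#13 t=38ms (window 4): ALLOW
  req#14 t=38ms (window 4): ALLOW
  req#15 t=38ms (window 4): DENY

Allowed counts by window: 4 4 4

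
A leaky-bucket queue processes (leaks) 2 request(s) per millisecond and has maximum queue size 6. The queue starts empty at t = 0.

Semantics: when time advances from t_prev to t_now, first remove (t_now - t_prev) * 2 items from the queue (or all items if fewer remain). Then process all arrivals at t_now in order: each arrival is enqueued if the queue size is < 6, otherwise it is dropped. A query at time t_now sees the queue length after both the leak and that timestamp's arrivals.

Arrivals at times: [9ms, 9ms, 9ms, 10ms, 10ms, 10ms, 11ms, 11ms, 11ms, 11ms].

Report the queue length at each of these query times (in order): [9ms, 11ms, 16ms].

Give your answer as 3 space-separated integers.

Queue lengths at query times:
  query t=9ms: backlog = 3
  query t=11ms: backlog = 6
  query t=16ms: backlog = 0

Answer: 3 6 0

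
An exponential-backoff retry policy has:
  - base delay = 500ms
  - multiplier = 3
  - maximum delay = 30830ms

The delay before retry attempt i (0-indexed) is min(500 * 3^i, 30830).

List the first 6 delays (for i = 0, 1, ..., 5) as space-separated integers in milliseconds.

Answer: 500 1500 4500 13500 30830 30830

Derivation:
Computing each delay:
  i=0: min(500*3^0, 30830) = 500
  i=1: min(500*3^1, 30830) = 1500
  i=2: min(500*3^2, 30830) = 4500
  i=3: min(500*3^3, 30830) = 13500
  i=4: min(500*3^4, 30830) = 30830
  i=5: min(500*3^5, 30830) = 30830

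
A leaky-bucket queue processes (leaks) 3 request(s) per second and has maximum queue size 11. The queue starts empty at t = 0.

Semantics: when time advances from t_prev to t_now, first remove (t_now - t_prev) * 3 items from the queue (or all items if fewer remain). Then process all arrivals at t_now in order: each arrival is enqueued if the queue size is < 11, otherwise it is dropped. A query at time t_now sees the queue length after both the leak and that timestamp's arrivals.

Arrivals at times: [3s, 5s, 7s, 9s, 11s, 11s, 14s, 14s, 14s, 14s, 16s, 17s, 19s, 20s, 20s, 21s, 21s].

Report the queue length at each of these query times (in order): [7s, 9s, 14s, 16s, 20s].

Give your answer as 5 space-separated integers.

Answer: 1 1 4 1 2

Derivation:
Queue lengths at query times:
  query t=7s: backlog = 1
  query t=9s: backlog = 1
  query t=14s: backlog = 4
  query t=16s: backlog = 1
  query t=20s: backlog = 2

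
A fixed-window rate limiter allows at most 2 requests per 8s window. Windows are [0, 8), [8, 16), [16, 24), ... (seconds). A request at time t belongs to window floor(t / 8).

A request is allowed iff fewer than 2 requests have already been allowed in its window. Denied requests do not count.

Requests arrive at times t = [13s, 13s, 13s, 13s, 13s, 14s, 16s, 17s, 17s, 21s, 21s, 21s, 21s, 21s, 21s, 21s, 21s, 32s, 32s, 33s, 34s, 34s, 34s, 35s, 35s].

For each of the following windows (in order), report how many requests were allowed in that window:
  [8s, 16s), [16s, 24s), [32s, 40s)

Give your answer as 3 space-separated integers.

Answer: 2 2 2

Derivation:
Processing requests:
  req#1 t=13s (window 1): ALLOW
  req#2 t=13s (window 1): ALLOW
  req#3 t=13s (window 1): DENY
  req#4 t=13s (window 1): DENY
  req#5 t=13s (window 1): DENY
  req#6 t=14s (window 1): DENY
  req#7 t=16s (window 2): ALLOW
  req#8 t=17s (window 2): ALLOW
  req#9 t=17s (window 2): DENY
  req#10 t=21s (window 2): DENY
  req#11 t=21s (window 2): DENY
  req#12 t=21s (window 2): DENY
  req#13 t=21s (window 2): DENY
  req#14 t=21s (window 2): DENY
  req#15 t=21s (window 2): DENY
  req#16 t=21s (window 2): DENY
  req#17 t=21s (window 2): DENY
  req#18 t=32s (window 4): ALLOW
  req#19 t=32s (window 4): ALLOW
  req#20 t=33s (window 4): DENY
  req#21 t=34s (window 4): DENY
  req#22 t=34s (window 4): DENY
  req#23 t=34s (window 4): DENY
  req#24 t=35s (window 4): DENY
  req#25 t=35s (window 4): DENY

Allowed counts by window: 2 2 2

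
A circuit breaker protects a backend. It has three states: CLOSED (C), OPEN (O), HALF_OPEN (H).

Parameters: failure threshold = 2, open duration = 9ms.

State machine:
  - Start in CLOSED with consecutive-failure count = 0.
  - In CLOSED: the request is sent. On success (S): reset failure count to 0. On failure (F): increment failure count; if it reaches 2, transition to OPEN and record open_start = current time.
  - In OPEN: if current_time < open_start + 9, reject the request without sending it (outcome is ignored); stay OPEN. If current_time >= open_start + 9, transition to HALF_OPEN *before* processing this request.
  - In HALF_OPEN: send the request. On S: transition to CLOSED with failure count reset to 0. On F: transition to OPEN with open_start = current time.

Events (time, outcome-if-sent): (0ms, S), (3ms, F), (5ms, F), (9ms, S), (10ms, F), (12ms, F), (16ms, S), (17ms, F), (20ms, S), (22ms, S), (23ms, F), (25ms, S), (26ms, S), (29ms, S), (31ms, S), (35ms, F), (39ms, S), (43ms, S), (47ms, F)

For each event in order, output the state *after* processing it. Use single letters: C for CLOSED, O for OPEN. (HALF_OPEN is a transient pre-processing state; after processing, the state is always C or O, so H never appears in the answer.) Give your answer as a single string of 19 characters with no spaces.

Answer: CCOOOOCCCCCCCCCCCCC

Derivation:
State after each event:
  event#1 t=0ms outcome=S: state=CLOSED
  event#2 t=3ms outcome=F: state=CLOSED
  event#3 t=5ms outcome=F: state=OPEN
  event#4 t=9ms outcome=S: state=OPEN
  event#5 t=10ms outcome=F: state=OPEN
  event#6 t=12ms outcome=F: state=OPEN
  event#7 t=16ms outcome=S: state=CLOSED
  event#8 t=17ms outcome=F: state=CLOSED
  event#9 t=20ms outcome=S: state=CLOSED
  event#10 t=22ms outcome=S: state=CLOSED
  event#11 t=23ms outcome=F: state=CLOSED
  event#12 t=25ms outcome=S: state=CLOSED
  event#13 t=26ms outcome=S: state=CLOSED
  event#14 t=29ms outcome=S: state=CLOSED
  event#15 t=31ms outcome=S: state=CLOSED
  event#16 t=35ms outcome=F: state=CLOSED
  event#17 t=39ms outcome=S: state=CLOSED
  event#18 t=43ms outcome=S: state=CLOSED
  event#19 t=47ms outcome=F: state=CLOSED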